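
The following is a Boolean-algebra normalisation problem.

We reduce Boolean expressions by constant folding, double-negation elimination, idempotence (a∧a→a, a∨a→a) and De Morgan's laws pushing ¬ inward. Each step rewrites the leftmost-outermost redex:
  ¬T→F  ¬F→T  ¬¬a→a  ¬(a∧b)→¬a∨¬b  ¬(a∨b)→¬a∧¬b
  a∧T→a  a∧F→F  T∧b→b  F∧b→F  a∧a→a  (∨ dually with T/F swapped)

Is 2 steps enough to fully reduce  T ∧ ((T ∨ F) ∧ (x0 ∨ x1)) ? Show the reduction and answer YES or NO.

  start: T ∧ ((T ∨ F) ∧ (x0 ∨ x1))
  →1  (T ∨ F) ∧ (x0 ∨ x1)
  →2  T ∧ (x0 ∨ x1)

Answer: NO — after 2 steps the term is T ∧ (x0 ∨ x1), not yet normal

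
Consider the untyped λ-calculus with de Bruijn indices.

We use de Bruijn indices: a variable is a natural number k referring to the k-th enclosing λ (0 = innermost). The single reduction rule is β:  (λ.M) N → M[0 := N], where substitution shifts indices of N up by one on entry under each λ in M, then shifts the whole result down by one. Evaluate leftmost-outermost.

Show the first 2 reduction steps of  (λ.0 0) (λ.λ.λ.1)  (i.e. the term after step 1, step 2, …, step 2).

  start: (λ.0 0) (λ.λ.λ.1)
  →1  (λ.λ.λ.1) (λ.λ.λ.1)
  →2  λ.λ.1

Answer: after 2 steps: λ.λ.1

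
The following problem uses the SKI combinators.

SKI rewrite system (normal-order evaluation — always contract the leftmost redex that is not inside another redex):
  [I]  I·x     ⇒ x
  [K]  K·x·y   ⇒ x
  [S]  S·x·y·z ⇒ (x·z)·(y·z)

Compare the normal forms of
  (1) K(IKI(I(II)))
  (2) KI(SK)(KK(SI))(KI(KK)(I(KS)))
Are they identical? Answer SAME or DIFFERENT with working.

Term A:
  start: K(IKI(I(II)))
  step 1: K(KI(I(II)))
  step 2: KI

Term B:
  start: KI(SK)(KK(SI))(KI(KK)(I(KS)))
  step 1: I(KK(SI))(KI(KK)(I(KS)))
  step 2: KK(SI)(KI(KK)(I(KS)))
  step 3: K(KI(KK)(I(KS)))
  step 4: K(I(I(KS)))
  step 5: K(I(KS))
  step 6: K(KS)

Answer: DIFFERENT — A ⇓ KI, B ⇓ K(KS)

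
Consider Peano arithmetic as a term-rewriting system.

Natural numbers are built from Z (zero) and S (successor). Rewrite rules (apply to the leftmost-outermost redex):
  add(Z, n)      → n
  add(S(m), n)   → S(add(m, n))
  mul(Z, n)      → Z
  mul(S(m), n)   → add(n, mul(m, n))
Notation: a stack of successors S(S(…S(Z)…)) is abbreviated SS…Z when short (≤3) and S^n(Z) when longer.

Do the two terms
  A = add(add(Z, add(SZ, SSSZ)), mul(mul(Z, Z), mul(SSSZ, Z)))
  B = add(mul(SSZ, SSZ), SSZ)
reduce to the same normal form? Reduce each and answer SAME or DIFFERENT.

Term A:
  start: add(add(Z, add(SZ, SSSZ)), mul(mul(Z, Z), mul(SSSZ, Z)))
  [1] add(add(SZ, SSSZ), mul(mul(Z, Z), mul(SSSZ, Z)))
  [2] add(S(add(Z, SSSZ)), mul(mul(Z, Z), mul(SSSZ, Z)))
  [3] S(add(add(Z, SSSZ), mul(mul(Z, Z), mul(SSSZ, Z))))
  [4] S(add(SSSZ, mul(mul(Z, Z), mul(SSSZ, Z))))
  [5] S(S(add(SSZ, mul(mul(Z, Z), mul(SSSZ, Z)))))
  [6] S(S(S(add(SZ, mul(mul(Z, Z), mul(SSSZ, Z))))))
  [7] S(S(S(S(add(Z, mul(mul(Z, Z), mul(SSSZ, Z)))))))
  [8] S(S(S(S(mul(mul(Z, Z), mul(SSSZ, Z))))))
  [9] S(S(S(S(mul(Z, mul(SSSZ, Z))))))
  [10] S^4(Z)

Term B:
  start: add(mul(SSZ, SSZ), SSZ)
  [1] add(add(SSZ, mul(SZ, SSZ)), SSZ)
  [2] add(S(add(SZ, mul(SZ, SSZ))), SSZ)
  [3] S(add(add(SZ, mul(SZ, SSZ)), SSZ))
  [4] S(add(S(add(Z, mul(SZ, SSZ))), SSZ))
  [5] S(S(add(add(Z, mul(SZ, SSZ)), SSZ)))
  [6] S(S(add(mul(SZ, SSZ), SSZ)))
  [7] S(S(add(add(SSZ, mul(Z, SSZ)), SSZ)))
  [8] S(S(add(S(add(SZ, mul(Z, SSZ))), SSZ)))
  [9] S(S(S(add(add(SZ, mul(Z, SSZ)), SSZ))))
  [10] S(S(S(add(S(add(Z, mul(Z, SSZ))), SSZ))))
  [11] S(S(S(S(add(add(Z, mul(Z, SSZ)), SSZ)))))
  [12] S(S(S(S(add(mul(Z, SSZ), SSZ)))))
  [13] S(S(S(S(add(Z, SSZ)))))
  [14] S^6(Z)

Answer: DIFFERENT — A ⇓ S^4(Z), B ⇓ S^6(Z)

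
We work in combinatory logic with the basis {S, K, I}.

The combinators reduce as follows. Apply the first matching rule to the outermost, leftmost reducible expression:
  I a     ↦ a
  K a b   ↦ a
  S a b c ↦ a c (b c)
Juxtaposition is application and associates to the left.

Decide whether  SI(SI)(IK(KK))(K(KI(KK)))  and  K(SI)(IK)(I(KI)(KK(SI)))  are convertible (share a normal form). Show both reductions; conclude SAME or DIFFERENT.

Term A:
  start: SI(SI)(IK(KK))(K(KI(KK)))
  step 1: I(IK(KK))(SI(IK(KK)))(K(KI(KK)))
  step 2: IK(KK)(SI(IK(KK)))(K(KI(KK)))
  step 3: K(KK)(SI(IK(KK)))(K(KI(KK)))
  step 4: KK(K(KI(KK)))
  step 5: K

Term B:
  start: K(SI)(IK)(I(KI)(KK(SI)))
  step 1: SI(I(KI)(KK(SI)))
  step 2: SI(KI(KK(SI)))
  step 3: SII

Answer: DIFFERENT — A ⇓ K, B ⇓ SII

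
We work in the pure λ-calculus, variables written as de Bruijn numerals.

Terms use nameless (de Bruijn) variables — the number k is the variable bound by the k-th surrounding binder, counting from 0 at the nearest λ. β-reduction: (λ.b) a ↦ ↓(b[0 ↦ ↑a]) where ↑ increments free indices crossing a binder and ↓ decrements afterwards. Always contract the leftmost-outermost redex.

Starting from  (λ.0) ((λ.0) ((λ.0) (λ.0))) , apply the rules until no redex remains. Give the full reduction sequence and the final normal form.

Answer: normal form = λ.0  (in 3 steps)

Derivation:
  start: (λ.0) ((λ.0) ((λ.0) (λ.0)))
  [1] (λ.0) ((λ.0) (λ.0))
  [2] (λ.0) (λ.0)
  [3] λ.0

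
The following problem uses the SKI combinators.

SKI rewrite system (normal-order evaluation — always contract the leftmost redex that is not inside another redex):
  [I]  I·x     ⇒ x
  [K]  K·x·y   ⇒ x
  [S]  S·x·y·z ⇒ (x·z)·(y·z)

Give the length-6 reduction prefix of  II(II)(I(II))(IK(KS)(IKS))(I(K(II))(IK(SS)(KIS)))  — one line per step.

  start: II(II)(I(II))(IK(KS)(IKS))(I(K(II))(IK(SS)(KIS)))
  →1  I(II)(I(II))(IK(KS)(IKS))(I(K(II))(IK(SS)(KIS)))
  →2  II(I(II))(IK(KS)(IKS))(I(K(II))(IK(SS)(KIS)))
  →3  I(I(II))(IK(KS)(IKS))(I(K(II))(IK(SS)(KIS)))
  →4  I(II)(IK(KS)(IKS))(I(K(II))(IK(SS)(KIS)))
  →5  II(IK(KS)(IKS))(I(K(II))(IK(SS)(KIS)))
  →6  I(IK(KS)(IKS))(I(K(II))(IK(SS)(KIS)))

Answer: after 6 steps: I(IK(KS)(IKS))(I(K(II))(IK(SS)(KIS)))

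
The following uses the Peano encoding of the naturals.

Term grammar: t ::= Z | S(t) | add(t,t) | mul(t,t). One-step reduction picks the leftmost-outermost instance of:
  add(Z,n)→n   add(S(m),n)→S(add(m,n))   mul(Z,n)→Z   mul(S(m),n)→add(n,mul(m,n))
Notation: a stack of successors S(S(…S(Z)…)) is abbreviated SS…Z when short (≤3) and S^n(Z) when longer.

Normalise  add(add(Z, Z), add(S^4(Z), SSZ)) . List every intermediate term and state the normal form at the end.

Answer: normal form = S^6(Z)  (in 7 steps)

Reduction:
  start: add(add(Z, Z), add(S^4(Z), SSZ))
  →1  add(Z, add(S^4(Z), SSZ))
  →2  add(S^4(Z), SSZ)
  →3  S(add(SSSZ, SSZ))
  →4  S(S(add(SSZ, SSZ)))
  →5  S(S(S(add(SZ, SSZ))))
  →6  S(S(S(S(add(Z, SSZ)))))
  →7  S^6(Z)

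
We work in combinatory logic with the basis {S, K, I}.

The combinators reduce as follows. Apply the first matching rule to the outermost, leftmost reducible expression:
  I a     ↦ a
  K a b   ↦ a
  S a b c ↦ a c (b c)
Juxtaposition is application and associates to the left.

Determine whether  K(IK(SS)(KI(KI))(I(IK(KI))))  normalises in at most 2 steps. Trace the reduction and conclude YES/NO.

  start: K(IK(SS)(KI(KI))(I(IK(KI))))
  →1  K(K(SS)(KI(KI))(I(IK(KI))))
  →2  K(SS(I(IK(KI))))

Answer: NO — after 2 steps the term is K(SS(I(IK(KI)))), not yet normal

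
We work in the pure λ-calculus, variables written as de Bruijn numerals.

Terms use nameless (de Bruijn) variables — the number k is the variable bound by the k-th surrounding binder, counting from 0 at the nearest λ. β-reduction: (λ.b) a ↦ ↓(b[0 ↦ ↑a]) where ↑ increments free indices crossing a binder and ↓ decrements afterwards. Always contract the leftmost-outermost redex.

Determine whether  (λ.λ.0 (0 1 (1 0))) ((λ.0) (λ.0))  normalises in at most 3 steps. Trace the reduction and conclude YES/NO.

Answer: NO — after 3 steps the term is λ.0 (0 (λ.0) ((λ.0) 0)), not yet normal

Reduction:
  start: (λ.λ.0 (0 1 (1 0))) ((λ.0) (λ.0))
  [1] λ.0 (0 ((λ.0) (λ.0)) ((λ.0) (λ.0) 0))
  [2] λ.0 (0 (λ.0) ((λ.0) (λ.0) 0))
  [3] λ.0 (0 (λ.0) ((λ.0) 0))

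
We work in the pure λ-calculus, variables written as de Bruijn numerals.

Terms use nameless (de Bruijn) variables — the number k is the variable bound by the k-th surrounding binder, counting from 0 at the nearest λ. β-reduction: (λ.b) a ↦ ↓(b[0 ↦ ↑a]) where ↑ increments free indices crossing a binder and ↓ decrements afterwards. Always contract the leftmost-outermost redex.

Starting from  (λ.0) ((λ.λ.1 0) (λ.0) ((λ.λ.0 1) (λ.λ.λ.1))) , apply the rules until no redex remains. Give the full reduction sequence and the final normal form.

Answer: normal form = λ.0 (λ.λ.λ.1)  (in 5 steps)

Derivation:
  start: (λ.0) ((λ.λ.1 0) (λ.0) ((λ.λ.0 1) (λ.λ.λ.1)))
  [1] (λ.λ.1 0) (λ.0) ((λ.λ.0 1) (λ.λ.λ.1))
  [2] (λ.(λ.0) 0) ((λ.λ.0 1) (λ.λ.λ.1))
  [3] (λ.0) ((λ.λ.0 1) (λ.λ.λ.1))
  [4] (λ.λ.0 1) (λ.λ.λ.1)
  [5] λ.0 (λ.λ.λ.1)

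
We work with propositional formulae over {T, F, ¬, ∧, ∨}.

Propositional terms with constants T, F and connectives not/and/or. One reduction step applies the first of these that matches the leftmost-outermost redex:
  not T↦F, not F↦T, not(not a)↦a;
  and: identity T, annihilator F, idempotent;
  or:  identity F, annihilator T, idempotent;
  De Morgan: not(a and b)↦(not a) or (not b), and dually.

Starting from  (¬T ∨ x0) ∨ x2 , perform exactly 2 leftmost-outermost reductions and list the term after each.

Answer: after 2 steps: x0 ∨ x2

Reduction:
  start: (¬T ∨ x0) ∨ x2
  [1] (F ∨ x0) ∨ x2
  [2] x0 ∨ x2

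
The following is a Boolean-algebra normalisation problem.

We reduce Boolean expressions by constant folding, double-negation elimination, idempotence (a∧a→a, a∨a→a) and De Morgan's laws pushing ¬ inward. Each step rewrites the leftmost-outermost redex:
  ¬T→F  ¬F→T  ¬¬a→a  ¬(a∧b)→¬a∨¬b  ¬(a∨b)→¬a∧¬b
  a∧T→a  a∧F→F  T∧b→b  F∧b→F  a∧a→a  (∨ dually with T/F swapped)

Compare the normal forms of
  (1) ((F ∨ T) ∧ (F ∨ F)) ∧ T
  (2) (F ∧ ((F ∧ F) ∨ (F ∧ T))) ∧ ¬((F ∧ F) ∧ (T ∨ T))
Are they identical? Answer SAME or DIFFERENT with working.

Term A:
  start: ((F ∨ T) ∧ (F ∨ F)) ∧ T
  →1  (F ∨ T) ∧ (F ∨ F)
  →2  T ∧ (F ∨ F)
  →3  F ∨ F
  →4  F

Term B:
  start: (F ∧ ((F ∧ F) ∨ (F ∧ T))) ∧ ¬((F ∧ F) ∧ (T ∨ T))
  →1  F ∧ ¬((F ∧ F) ∧ (T ∨ T))
  →2  F

Answer: SAME — A ⇓ F, B ⇓ F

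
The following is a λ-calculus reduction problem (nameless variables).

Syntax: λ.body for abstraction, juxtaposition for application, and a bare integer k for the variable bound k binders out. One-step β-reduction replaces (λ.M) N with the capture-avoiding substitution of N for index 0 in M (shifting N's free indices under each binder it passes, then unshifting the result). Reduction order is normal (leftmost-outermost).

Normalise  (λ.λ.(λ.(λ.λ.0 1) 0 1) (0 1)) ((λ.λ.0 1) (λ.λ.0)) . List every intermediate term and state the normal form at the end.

  start: (λ.λ.(λ.(λ.λ.0 1) 0 1) (0 1)) ((λ.λ.0 1) (λ.λ.0))
  [1] λ.(λ.(λ.λ.0 1) 0 1) (0 ((λ.λ.0 1) (λ.λ.0)))
  [2] λ.(λ.λ.0 1) (0 ((λ.λ.0 1) (λ.λ.0))) 0
  [3] λ.(λ.0 (1 ((λ.λ.0 1) (λ.λ.0)))) 0
  [4] λ.0 (0 ((λ.λ.0 1) (λ.λ.0)))
  [5] λ.0 (0 (λ.0 (λ.λ.0)))

Answer: normal form = λ.0 (0 (λ.0 (λ.λ.0)))  (in 5 steps)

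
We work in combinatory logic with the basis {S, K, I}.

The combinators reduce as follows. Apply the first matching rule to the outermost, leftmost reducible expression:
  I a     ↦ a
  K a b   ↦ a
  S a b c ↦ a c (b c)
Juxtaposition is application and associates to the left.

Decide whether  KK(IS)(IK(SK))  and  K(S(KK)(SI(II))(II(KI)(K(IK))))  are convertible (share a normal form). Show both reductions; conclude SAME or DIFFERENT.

Answer: DIFFERENT — A ⇓ K(K(SK)), B ⇓ K(KI)

Derivation:
Term A:
  start: KK(IS)(IK(SK))
  step 1: K(IK(SK))
  step 2: K(K(SK))

Term B:
  start: K(S(KK)(SI(II))(II(KI)(K(IK))))
  step 1: K(KK(II(KI)(K(IK)))(SI(II)(II(KI)(K(IK)))))
  step 2: K(K(SI(II)(II(KI)(K(IK)))))
  step 3: K(K(I(II(KI)(K(IK)))(II(II(KI)(K(IK))))))
  step 4: K(K(II(KI)(K(IK))(II(II(KI)(K(IK))))))
  step 5: K(K(I(KI)(K(IK))(II(II(KI)(K(IK))))))
  step 6: K(K(KI(K(IK))(II(II(KI)(K(IK))))))
  step 7: K(K(I(II(II(KI)(K(IK))))))
  step 8: K(K(II(II(KI)(K(IK)))))
  step 9: K(K(I(II(KI)(K(IK)))))
  step 10: K(K(II(KI)(K(IK))))
  step 11: K(K(I(KI)(K(IK))))
  step 12: K(K(KI(K(IK))))
  step 13: K(KI)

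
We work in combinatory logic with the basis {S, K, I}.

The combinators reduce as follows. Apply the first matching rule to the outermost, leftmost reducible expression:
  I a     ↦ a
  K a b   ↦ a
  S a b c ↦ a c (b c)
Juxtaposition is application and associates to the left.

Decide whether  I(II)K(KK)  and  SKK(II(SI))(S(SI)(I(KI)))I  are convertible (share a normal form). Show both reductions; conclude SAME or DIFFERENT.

Term A:
  start: I(II)K(KK)
  →1  IIK(KK)
  →2  IK(KK)
  →3  K(KK)

Term B:
  start: SKK(II(SI))(S(SI)(I(KI)))I
  →1  K(II(SI))(K(II(SI)))(S(SI)(I(KI)))I
  →2  II(SI)(S(SI)(I(KI)))I
  →3  I(SI)(S(SI)(I(KI)))I
  →4  SI(S(SI)(I(KI)))I
  →5  II(S(SI)(I(KI))I)
  →6  I(S(SI)(I(KI))I)
  →7  S(SI)(I(KI))I
  →8  SII(I(KI)I)
  →9  I(I(KI)I)(I(I(KI)I))
  →10  I(KI)I(I(I(KI)I))
  →11  KII(I(I(KI)I))
  →12  I(I(I(KI)I))
  →13  I(I(KI)I)
  →14  I(KI)I
  →15  KII
  →16  I

Answer: DIFFERENT — A ⇓ K(KK), B ⇓ I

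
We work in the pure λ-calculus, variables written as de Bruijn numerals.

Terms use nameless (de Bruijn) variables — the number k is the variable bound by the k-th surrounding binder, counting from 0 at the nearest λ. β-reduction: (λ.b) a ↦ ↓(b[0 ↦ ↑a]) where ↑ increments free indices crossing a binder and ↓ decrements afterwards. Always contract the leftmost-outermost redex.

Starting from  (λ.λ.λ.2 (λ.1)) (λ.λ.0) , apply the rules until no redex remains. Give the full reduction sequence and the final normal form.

  start: (λ.λ.λ.2 (λ.1)) (λ.λ.0)
  [1] λ.λ.(λ.λ.0) (λ.1)
  [2] λ.λ.λ.0

Answer: normal form = λ.λ.λ.0  (in 2 steps)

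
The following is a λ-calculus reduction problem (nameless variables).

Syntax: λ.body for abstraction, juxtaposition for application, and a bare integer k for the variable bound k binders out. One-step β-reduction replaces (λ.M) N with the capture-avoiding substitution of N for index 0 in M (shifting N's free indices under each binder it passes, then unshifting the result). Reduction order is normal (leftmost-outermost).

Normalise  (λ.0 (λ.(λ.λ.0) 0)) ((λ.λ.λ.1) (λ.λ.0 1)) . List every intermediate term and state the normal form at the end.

  start: (λ.0 (λ.(λ.λ.0) 0)) ((λ.λ.λ.1) (λ.λ.0 1))
  →1  (λ.λ.λ.1) (λ.λ.0 1) (λ.(λ.λ.0) 0)
  →2  (λ.λ.1) (λ.(λ.λ.0) 0)
  →3  λ.λ.(λ.λ.0) 0
  →4  λ.λ.λ.0

Answer: normal form = λ.λ.λ.0  (in 4 steps)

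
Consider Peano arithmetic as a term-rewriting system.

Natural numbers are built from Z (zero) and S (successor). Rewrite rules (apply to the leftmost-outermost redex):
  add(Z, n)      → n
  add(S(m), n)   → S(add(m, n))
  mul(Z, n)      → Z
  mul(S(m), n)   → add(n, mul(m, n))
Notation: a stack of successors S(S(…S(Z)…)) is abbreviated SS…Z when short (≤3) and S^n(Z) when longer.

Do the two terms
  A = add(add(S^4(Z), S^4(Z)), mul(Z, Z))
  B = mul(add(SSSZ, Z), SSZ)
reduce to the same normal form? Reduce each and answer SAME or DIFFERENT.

Term A:
  start: add(add(S^4(Z), S^4(Z)), mul(Z, Z))
  step 1: add(S(add(SSSZ, S^4(Z))), mul(Z, Z))
  step 2: S(add(add(SSSZ, S^4(Z)), mul(Z, Z)))
  step 3: S(add(S(add(SSZ, S^4(Z))), mul(Z, Z)))
  step 4: S(S(add(add(SSZ, S^4(Z)), mul(Z, Z))))
  step 5: S(S(add(S(add(SZ, S^4(Z))), mul(Z, Z))))
  step 6: S(S(S(add(add(SZ, S^4(Z)), mul(Z, Z)))))
  step 7: S(S(S(add(S(add(Z, S^4(Z))), mul(Z, Z)))))
  step 8: S(S(S(S(add(add(Z, S^4(Z)), mul(Z, Z))))))
  step 9: S(S(S(S(add(S^4(Z), mul(Z, Z))))))
  step 10: S(S(S(S(S(add(SSSZ, mul(Z, Z)))))))
  step 11: S(S(S(S(S(S(add(SSZ, mul(Z, Z))))))))
  step 12: S(S(S(S(S(S(S(add(SZ, mul(Z, Z)))))))))
  step 13: S(S(S(S(S(S(S(S(add(Z, mul(Z, Z))))))))))
  step 14: S(S(S(S(S(S(S(S(mul(Z, Z)))))))))
  step 15: S^8(Z)

Term B:
  start: mul(add(SSSZ, Z), SSZ)
  step 1: mul(S(add(SSZ, Z)), SSZ)
  step 2: add(SSZ, mul(add(SSZ, Z), SSZ))
  step 3: S(add(SZ, mul(add(SSZ, Z), SSZ)))
  step 4: S(S(add(Z, mul(add(SSZ, Z), SSZ))))
  step 5: S(S(mul(add(SSZ, Z), SSZ)))
  step 6: S(S(mul(S(add(SZ, Z)), SSZ)))
  step 7: S(S(add(SSZ, mul(add(SZ, Z), SSZ))))
  step 8: S(S(S(add(SZ, mul(add(SZ, Z), SSZ)))))
  step 9: S(S(S(S(add(Z, mul(add(SZ, Z), SSZ))))))
  step 10: S(S(S(S(mul(add(SZ, Z), SSZ)))))
  step 11: S(S(S(S(mul(S(add(Z, Z)), SSZ)))))
  step 12: S(S(S(S(add(SSZ, mul(add(Z, Z), SSZ))))))
  step 13: S(S(S(S(S(add(SZ, mul(add(Z, Z), SSZ)))))))
  step 14: S(S(S(S(S(S(add(Z, mul(add(Z, Z), SSZ))))))))
  step 15: S(S(S(S(S(S(mul(add(Z, Z), SSZ)))))))
  step 16: S(S(S(S(S(S(mul(Z, SSZ)))))))
  step 17: S^6(Z)

Answer: DIFFERENT — A ⇓ S^8(Z), B ⇓ S^6(Z)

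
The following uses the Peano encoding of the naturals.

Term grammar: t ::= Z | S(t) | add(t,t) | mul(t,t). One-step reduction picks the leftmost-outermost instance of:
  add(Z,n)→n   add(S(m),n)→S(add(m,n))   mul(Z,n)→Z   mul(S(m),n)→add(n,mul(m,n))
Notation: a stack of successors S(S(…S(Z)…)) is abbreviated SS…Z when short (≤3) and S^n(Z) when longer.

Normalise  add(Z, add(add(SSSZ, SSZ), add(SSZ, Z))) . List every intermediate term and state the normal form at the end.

  start: add(Z, add(add(SSSZ, SSZ), add(SSZ, Z)))
  step 1: add(add(SSSZ, SSZ), add(SSZ, Z))
  step 2: add(S(add(SSZ, SSZ)), add(SSZ, Z))
  step 3: S(add(add(SSZ, SSZ), add(SSZ, Z)))
  step 4: S(add(S(add(SZ, SSZ)), add(SSZ, Z)))
  step 5: S(S(add(add(SZ, SSZ), add(SSZ, Z))))
  step 6: S(S(add(S(add(Z, SSZ)), add(SSZ, Z))))
  step 7: S(S(S(add(add(Z, SSZ), add(SSZ, Z)))))
  step 8: S(S(S(add(SSZ, add(SSZ, Z)))))
  step 9: S(S(S(S(add(SZ, add(SSZ, Z))))))
  step 10: S(S(S(S(S(add(Z, add(SSZ, Z)))))))
  step 11: S(S(S(S(S(add(SSZ, Z))))))
  step 12: S(S(S(S(S(S(add(SZ, Z)))))))
  step 13: S(S(S(S(S(S(S(add(Z, Z))))))))
  step 14: S^7(Z)

Answer: normal form = S^7(Z)  (in 14 steps)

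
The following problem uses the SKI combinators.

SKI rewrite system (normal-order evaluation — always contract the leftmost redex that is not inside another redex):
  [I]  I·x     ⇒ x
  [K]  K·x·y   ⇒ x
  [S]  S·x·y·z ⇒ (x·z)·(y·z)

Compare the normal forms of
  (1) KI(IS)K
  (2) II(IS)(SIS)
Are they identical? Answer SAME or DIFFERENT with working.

Term A:
  start: KI(IS)K
  step 1: IK
  step 2: K

Term B:
  start: II(IS)(SIS)
  step 1: I(IS)(SIS)
  step 2: IS(SIS)
  step 3: S(SIS)

Answer: DIFFERENT — A ⇓ K, B ⇓ S(SIS)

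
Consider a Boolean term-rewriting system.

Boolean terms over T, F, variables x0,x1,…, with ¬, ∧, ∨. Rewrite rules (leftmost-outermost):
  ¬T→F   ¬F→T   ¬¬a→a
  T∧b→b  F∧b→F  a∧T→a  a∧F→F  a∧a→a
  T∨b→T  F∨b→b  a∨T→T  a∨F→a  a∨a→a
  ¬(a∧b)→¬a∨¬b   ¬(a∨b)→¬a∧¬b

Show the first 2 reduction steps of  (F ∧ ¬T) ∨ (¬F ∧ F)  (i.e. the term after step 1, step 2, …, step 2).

Answer: after 2 steps: ¬F ∧ F

Reduction:
  start: (F ∧ ¬T) ∨ (¬F ∧ F)
  [1] F ∨ (¬F ∧ F)
  [2] ¬F ∧ F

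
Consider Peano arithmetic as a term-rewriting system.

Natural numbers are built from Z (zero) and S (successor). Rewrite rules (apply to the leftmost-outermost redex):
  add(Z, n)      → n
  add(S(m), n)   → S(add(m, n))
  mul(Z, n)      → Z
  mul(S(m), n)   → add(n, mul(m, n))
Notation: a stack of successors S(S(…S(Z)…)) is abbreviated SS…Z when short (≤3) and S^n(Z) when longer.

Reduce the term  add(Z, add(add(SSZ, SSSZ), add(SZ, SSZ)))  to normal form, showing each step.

Answer: normal form = S^8(Z)  (in 12 steps)

Working:
  start: add(Z, add(add(SSZ, SSSZ), add(SZ, SSZ)))
  [1] add(add(SSZ, SSSZ), add(SZ, SSZ))
  [2] add(S(add(SZ, SSSZ)), add(SZ, SSZ))
  [3] S(add(add(SZ, SSSZ), add(SZ, SSZ)))
  [4] S(add(S(add(Z, SSSZ)), add(SZ, SSZ)))
  [5] S(S(add(add(Z, SSSZ), add(SZ, SSZ))))
  [6] S(S(add(SSSZ, add(SZ, SSZ))))
  [7] S(S(S(add(SSZ, add(SZ, SSZ)))))
  [8] S(S(S(S(add(SZ, add(SZ, SSZ))))))
  [9] S(S(S(S(S(add(Z, add(SZ, SSZ)))))))
  [10] S(S(S(S(S(add(SZ, SSZ))))))
  [11] S(S(S(S(S(S(add(Z, SSZ)))))))
  [12] S^8(Z)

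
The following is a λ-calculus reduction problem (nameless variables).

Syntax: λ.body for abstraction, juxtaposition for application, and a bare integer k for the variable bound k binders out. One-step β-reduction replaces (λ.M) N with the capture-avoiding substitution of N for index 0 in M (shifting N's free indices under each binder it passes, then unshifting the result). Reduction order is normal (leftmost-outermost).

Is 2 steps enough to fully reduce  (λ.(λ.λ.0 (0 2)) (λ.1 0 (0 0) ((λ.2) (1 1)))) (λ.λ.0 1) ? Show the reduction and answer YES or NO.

Answer: YES — reaches normal form λ.0 (0 (λ.λ.0 1)) in 2 ≤ 2 steps

Reduction:
  start: (λ.(λ.λ.0 (0 2)) (λ.1 0 (0 0) ((λ.2) (1 1)))) (λ.λ.0 1)
  →1  (λ.λ.0 (0 (λ.λ.0 1))) (λ.(λ.λ.0 1) 0 (0 0) ((λ.λ.λ.0 1) ((λ.λ.0 1) (λ.λ.0 1))))
  →2  λ.0 (0 (λ.λ.0 1))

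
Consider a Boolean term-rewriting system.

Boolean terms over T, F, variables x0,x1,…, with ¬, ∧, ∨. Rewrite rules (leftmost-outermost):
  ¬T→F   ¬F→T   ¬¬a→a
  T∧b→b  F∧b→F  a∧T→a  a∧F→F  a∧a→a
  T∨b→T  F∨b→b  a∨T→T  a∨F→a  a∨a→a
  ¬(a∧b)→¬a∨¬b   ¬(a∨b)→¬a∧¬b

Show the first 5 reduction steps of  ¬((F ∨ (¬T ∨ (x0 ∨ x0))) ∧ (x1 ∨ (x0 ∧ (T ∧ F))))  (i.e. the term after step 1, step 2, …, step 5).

Answer: after 5 steps: (¬¬T ∧ ¬(x0 ∨ x0)) ∨ ¬(x1 ∨ (x0 ∧ (T ∧ F)))

Derivation:
  start: ¬((F ∨ (¬T ∨ (x0 ∨ x0))) ∧ (x1 ∨ (x0 ∧ (T ∧ F))))
  step 1: ¬(F ∨ (¬T ∨ (x0 ∨ x0))) ∨ ¬(x1 ∨ (x0 ∧ (T ∧ F)))
  step 2: (¬F ∧ ¬(¬T ∨ (x0 ∨ x0))) ∨ ¬(x1 ∨ (x0 ∧ (T ∧ F)))
  step 3: (T ∧ ¬(¬T ∨ (x0 ∨ x0))) ∨ ¬(x1 ∨ (x0 ∧ (T ∧ F)))
  step 4: ¬(¬T ∨ (x0 ∨ x0)) ∨ ¬(x1 ∨ (x0 ∧ (T ∧ F)))
  step 5: (¬¬T ∧ ¬(x0 ∨ x0)) ∨ ¬(x1 ∨ (x0 ∧ (T ∧ F)))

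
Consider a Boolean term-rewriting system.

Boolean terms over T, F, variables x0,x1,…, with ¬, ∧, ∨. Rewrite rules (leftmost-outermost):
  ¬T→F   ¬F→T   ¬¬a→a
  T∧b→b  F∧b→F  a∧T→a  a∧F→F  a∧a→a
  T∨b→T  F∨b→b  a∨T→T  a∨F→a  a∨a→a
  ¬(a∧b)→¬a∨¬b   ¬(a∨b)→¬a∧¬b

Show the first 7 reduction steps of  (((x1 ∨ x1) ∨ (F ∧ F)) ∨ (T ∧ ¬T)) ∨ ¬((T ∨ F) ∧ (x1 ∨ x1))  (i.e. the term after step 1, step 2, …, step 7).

Answer: after 7 steps: x1 ∨ (¬(T ∨ F) ∨ ¬(x1 ∨ x1))

Derivation:
  start: (((x1 ∨ x1) ∨ (F ∧ F)) ∨ (T ∧ ¬T)) ∨ ¬((T ∨ F) ∧ (x1 ∨ x1))
  step 1: ((x1 ∨ (F ∧ F)) ∨ (T ∧ ¬T)) ∨ ¬((T ∨ F) ∧ (x1 ∨ x1))
  step 2: ((x1 ∨ F) ∨ (T ∧ ¬T)) ∨ ¬((T ∨ F) ∧ (x1 ∨ x1))
  step 3: (x1 ∨ (T ∧ ¬T)) ∨ ¬((T ∨ F) ∧ (x1 ∨ x1))
  step 4: (x1 ∨ ¬T) ∨ ¬((T ∨ F) ∧ (x1 ∨ x1))
  step 5: (x1 ∨ F) ∨ ¬((T ∨ F) ∧ (x1 ∨ x1))
  step 6: x1 ∨ ¬((T ∨ F) ∧ (x1 ∨ x1))
  step 7: x1 ∨ (¬(T ∨ F) ∨ ¬(x1 ∨ x1))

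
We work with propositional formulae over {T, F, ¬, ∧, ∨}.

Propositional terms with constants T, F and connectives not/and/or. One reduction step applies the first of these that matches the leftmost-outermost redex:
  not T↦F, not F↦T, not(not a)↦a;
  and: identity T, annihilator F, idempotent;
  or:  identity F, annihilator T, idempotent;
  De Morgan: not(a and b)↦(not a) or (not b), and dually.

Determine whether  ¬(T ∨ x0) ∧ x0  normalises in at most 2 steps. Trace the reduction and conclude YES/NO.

  start: ¬(T ∨ x0) ∧ x0
  [1] (¬T ∧ ¬x0) ∧ x0
  [2] (F ∧ ¬x0) ∧ x0

Answer: NO — after 2 steps the term is (F ∧ ¬x0) ∧ x0, not yet normal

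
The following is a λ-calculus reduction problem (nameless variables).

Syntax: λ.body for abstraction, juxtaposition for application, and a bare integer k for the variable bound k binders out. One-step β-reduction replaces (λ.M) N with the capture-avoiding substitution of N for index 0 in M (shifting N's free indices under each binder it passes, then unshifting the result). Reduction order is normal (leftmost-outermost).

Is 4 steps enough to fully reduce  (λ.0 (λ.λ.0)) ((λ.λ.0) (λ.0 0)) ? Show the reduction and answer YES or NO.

Answer: YES — reaches normal form λ.λ.0 in 3 ≤ 4 steps

Reduction:
  start: (λ.0 (λ.λ.0)) ((λ.λ.0) (λ.0 0))
  →1  (λ.λ.0) (λ.0 0) (λ.λ.0)
  →2  (λ.0) (λ.λ.0)
  →3  λ.λ.0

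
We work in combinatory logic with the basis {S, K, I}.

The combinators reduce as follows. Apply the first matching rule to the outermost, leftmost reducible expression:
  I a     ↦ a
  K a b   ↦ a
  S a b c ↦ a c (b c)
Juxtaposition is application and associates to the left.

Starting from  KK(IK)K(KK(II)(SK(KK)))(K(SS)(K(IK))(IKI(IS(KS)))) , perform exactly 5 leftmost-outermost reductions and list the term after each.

  start: KK(IK)K(KK(II)(SK(KK)))(K(SS)(K(IK))(IKI(IS(KS))))
  step 1: KK(KK(II)(SK(KK)))(K(SS)(K(IK))(IKI(IS(KS))))
  step 2: K(K(SS)(K(IK))(IKI(IS(KS))))
  step 3: K(SS(IKI(IS(KS))))
  step 4: K(SS(KI(IS(KS))))
  step 5: K(SSI)

Answer: after 5 steps: K(SSI)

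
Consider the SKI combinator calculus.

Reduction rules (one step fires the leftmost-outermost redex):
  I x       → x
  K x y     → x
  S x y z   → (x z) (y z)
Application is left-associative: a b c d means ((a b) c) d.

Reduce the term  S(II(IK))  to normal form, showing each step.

Answer: normal form = SK  (in 3 steps)

Reduction:
  start: S(II(IK))
  →1  S(I(IK))
  →2  S(IK)
  →3  SK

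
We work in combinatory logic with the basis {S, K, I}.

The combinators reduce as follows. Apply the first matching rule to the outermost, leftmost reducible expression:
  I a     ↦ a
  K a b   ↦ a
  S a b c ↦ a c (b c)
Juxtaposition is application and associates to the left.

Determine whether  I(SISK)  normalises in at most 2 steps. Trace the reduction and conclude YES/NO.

  start: I(SISK)
  step 1: SISK
  step 2: IK(SK)

Answer: NO — after 2 steps the term is IK(SK), not yet normal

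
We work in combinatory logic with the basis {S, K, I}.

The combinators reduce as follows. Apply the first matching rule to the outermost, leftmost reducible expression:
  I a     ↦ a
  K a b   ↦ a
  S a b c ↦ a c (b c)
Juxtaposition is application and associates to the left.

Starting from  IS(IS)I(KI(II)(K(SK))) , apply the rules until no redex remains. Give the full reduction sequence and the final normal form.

Answer: normal form = S(K(SK))(K(SK))  (in 8 steps)

Derivation:
  start: IS(IS)I(KI(II)(K(SK)))
  →1  S(IS)I(KI(II)(K(SK)))
  →2  IS(KI(II)(K(SK)))(I(KI(II)(K(SK))))
  →3  S(KI(II)(K(SK)))(I(KI(II)(K(SK))))
  →4  S(I(K(SK)))(I(KI(II)(K(SK))))
  →5  S(K(SK))(I(KI(II)(K(SK))))
  →6  S(K(SK))(KI(II)(K(SK)))
  →7  S(K(SK))(I(K(SK)))
  →8  S(K(SK))(K(SK))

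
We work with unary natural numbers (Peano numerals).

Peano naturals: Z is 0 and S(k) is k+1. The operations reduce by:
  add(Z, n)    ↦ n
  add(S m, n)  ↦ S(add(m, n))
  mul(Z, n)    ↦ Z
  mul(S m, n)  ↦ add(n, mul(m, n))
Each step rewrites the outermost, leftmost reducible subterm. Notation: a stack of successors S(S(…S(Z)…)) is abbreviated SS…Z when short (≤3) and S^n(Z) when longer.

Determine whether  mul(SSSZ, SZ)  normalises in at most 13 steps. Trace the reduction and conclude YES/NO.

Answer: YES — reaches normal form SSSZ in 10 ≤ 13 steps

Working:
  start: mul(SSSZ, SZ)
  step 1: add(SZ, mul(SSZ, SZ))
  step 2: S(add(Z, mul(SSZ, SZ)))
  step 3: S(mul(SSZ, SZ))
  step 4: S(add(SZ, mul(SZ, SZ)))
  step 5: S(S(add(Z, mul(SZ, SZ))))
  step 6: S(S(mul(SZ, SZ)))
  step 7: S(S(add(SZ, mul(Z, SZ))))
  step 8: S(S(S(add(Z, mul(Z, SZ)))))
  step 9: S(S(S(mul(Z, SZ))))
  step 10: SSSZ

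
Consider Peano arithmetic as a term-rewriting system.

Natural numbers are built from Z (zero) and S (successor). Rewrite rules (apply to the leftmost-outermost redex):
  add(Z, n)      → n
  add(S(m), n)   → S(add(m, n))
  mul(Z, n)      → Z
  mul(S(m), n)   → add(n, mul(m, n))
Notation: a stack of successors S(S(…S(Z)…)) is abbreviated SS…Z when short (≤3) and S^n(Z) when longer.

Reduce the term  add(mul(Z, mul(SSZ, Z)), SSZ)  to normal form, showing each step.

  start: add(mul(Z, mul(SSZ, Z)), SSZ)
  step 1: add(Z, SSZ)
  step 2: SSZ

Answer: normal form = SSZ  (in 2 steps)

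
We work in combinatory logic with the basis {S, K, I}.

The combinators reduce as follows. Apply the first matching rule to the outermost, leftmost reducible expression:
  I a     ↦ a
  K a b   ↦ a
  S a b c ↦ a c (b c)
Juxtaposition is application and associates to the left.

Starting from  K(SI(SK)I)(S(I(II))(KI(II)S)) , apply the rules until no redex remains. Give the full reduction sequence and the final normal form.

Answer: normal form = SKI  (in 4 steps)

Reduction:
  start: K(SI(SK)I)(S(I(II))(KI(II)S))
  →1  SI(SK)I
  →2  II(SKI)
  →3  I(SKI)
  →4  SKI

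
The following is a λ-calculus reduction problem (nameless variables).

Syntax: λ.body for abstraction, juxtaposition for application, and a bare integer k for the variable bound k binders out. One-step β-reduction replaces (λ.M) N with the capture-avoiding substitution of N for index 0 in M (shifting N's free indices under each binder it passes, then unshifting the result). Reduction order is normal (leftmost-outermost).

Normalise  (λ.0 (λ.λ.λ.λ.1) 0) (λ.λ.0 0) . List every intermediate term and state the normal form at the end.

  start: (λ.0 (λ.λ.λ.λ.1) 0) (λ.λ.0 0)
  [1] (λ.λ.0 0) (λ.λ.λ.λ.1) (λ.λ.0 0)
  [2] (λ.0 0) (λ.λ.0 0)
  [3] (λ.λ.0 0) (λ.λ.0 0)
  [4] λ.0 0

Answer: normal form = λ.0 0  (in 4 steps)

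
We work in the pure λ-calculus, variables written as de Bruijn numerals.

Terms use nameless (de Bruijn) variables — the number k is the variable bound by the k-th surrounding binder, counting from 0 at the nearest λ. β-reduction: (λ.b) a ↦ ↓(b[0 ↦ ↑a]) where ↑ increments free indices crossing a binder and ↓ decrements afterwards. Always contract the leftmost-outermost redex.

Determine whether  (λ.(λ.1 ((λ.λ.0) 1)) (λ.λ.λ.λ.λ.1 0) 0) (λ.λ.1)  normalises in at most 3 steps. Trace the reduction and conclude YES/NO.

Answer: NO — after 3 steps the term is (λ.(λ.λ.0) (λ.λ.1)) (λ.λ.1), not yet normal

Reduction:
  start: (λ.(λ.1 ((λ.λ.0) 1)) (λ.λ.λ.λ.λ.1 0) 0) (λ.λ.1)
  step 1: (λ.(λ.λ.1) ((λ.λ.0) (λ.λ.1))) (λ.λ.λ.λ.λ.1 0) (λ.λ.1)
  step 2: (λ.λ.1) ((λ.λ.0) (λ.λ.1)) (λ.λ.1)
  step 3: (λ.(λ.λ.0) (λ.λ.1)) (λ.λ.1)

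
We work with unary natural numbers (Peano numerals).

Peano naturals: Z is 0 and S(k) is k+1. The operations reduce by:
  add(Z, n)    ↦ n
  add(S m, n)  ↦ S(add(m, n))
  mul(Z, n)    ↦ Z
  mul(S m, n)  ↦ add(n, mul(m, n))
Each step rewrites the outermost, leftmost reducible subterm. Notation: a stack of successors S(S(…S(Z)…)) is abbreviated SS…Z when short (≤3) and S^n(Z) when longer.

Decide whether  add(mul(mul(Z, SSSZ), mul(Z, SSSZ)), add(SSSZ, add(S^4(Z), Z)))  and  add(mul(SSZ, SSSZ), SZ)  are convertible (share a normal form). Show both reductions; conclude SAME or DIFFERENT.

Answer: SAME — A ⇓ S^7(Z), B ⇓ S^7(Z)

Reduction:
Term A:
  start: add(mul(mul(Z, SSSZ), mul(Z, SSSZ)), add(SSSZ, add(S^4(Z), Z)))
  [1] add(mul(Z, mul(Z, SSSZ)), add(SSSZ, add(S^4(Z), Z)))
  [2] add(Z, add(SSSZ, add(S^4(Z), Z)))
  [3] add(SSSZ, add(S^4(Z), Z))
  [4] S(add(SSZ, add(S^4(Z), Z)))
  [5] S(S(add(SZ, add(S^4(Z), Z))))
  [6] S(S(S(add(Z, add(S^4(Z), Z)))))
  [7] S(S(S(add(S^4(Z), Z))))
  [8] S(S(S(S(add(SSSZ, Z)))))
  [9] S(S(S(S(S(add(SSZ, Z))))))
  [10] S(S(S(S(S(S(add(SZ, Z)))))))
  [11] S(S(S(S(S(S(S(add(Z, Z))))))))
  [12] S^7(Z)

Term B:
  start: add(mul(SSZ, SSSZ), SZ)
  [1] add(add(SSSZ, mul(SZ, SSSZ)), SZ)
  [2] add(S(add(SSZ, mul(SZ, SSSZ))), SZ)
  [3] S(add(add(SSZ, mul(SZ, SSSZ)), SZ))
  [4] S(add(S(add(SZ, mul(SZ, SSSZ))), SZ))
  [5] S(S(add(add(SZ, mul(SZ, SSSZ)), SZ)))
  [6] S(S(add(S(add(Z, mul(SZ, SSSZ))), SZ)))
  [7] S(S(S(add(add(Z, mul(SZ, SSSZ)), SZ))))
  [8] S(S(S(add(mul(SZ, SSSZ), SZ))))
  [9] S(S(S(add(add(SSSZ, mul(Z, SSSZ)), SZ))))
  [10] S(S(S(add(S(add(SSZ, mul(Z, SSSZ))), SZ))))
  [11] S(S(S(S(add(add(SSZ, mul(Z, SSSZ)), SZ)))))
  [12] S(S(S(S(add(S(add(SZ, mul(Z, SSSZ))), SZ)))))
  [13] S(S(S(S(S(add(add(SZ, mul(Z, SSSZ)), SZ))))))
  [14] S(S(S(S(S(add(S(add(Z, mul(Z, SSSZ))), SZ))))))
  [15] S(S(S(S(S(S(add(add(Z, mul(Z, SSSZ)), SZ)))))))
  [16] S(S(S(S(S(S(add(mul(Z, SSSZ), SZ)))))))
  [17] S(S(S(S(S(S(add(Z, SZ)))))))
  [18] S^7(Z)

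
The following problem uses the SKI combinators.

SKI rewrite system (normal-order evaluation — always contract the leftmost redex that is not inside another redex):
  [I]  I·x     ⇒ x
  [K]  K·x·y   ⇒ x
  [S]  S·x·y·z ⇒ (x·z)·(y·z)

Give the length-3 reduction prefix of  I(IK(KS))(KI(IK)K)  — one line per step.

Answer: after 3 steps: KS

Reduction:
  start: I(IK(KS))(KI(IK)K)
  [1] IK(KS)(KI(IK)K)
  [2] K(KS)(KI(IK)K)
  [3] KS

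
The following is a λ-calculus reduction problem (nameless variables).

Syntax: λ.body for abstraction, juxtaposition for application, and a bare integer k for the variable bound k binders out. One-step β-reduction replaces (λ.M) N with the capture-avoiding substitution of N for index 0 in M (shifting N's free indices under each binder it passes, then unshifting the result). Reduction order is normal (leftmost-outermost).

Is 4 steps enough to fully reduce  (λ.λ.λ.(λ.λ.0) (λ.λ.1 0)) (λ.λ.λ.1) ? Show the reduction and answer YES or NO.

Answer: YES — reaches normal form λ.λ.λ.0 in 2 ≤ 4 steps

Working:
  start: (λ.λ.λ.(λ.λ.0) (λ.λ.1 0)) (λ.λ.λ.1)
  →1  λ.λ.(λ.λ.0) (λ.λ.1 0)
  →2  λ.λ.λ.0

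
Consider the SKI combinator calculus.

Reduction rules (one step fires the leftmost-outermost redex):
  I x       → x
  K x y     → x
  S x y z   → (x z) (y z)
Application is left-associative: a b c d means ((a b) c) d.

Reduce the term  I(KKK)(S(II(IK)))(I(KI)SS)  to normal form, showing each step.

  start: I(KKK)(S(II(IK)))(I(KI)SS)
  step 1: KKK(S(II(IK)))(I(KI)SS)
  step 2: K(S(II(IK)))(I(KI)SS)
  step 3: S(II(IK))
  step 4: S(I(IK))
  step 5: S(IK)
  step 6: SK

Answer: normal form = SK  (in 6 steps)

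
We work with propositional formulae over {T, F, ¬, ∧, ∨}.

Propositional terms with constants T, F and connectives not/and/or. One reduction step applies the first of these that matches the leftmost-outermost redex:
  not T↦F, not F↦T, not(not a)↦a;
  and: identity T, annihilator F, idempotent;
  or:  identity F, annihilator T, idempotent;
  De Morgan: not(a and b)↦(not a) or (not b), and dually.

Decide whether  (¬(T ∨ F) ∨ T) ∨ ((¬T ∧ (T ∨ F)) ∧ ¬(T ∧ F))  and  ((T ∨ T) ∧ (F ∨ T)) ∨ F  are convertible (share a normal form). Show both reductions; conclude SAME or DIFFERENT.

Answer: SAME — A ⇓ T, B ⇓ T

Working:
Term A:
  start: (¬(T ∨ F) ∨ T) ∨ ((¬T ∧ (T ∨ F)) ∧ ¬(T ∧ F))
  →1  T ∨ ((¬T ∧ (T ∨ F)) ∧ ¬(T ∧ F))
  →2  T

Term B:
  start: ((T ∨ T) ∧ (F ∨ T)) ∨ F
  →1  (T ∨ T) ∧ (F ∨ T)
  →2  T ∧ (F ∨ T)
  →3  F ∨ T
  →4  T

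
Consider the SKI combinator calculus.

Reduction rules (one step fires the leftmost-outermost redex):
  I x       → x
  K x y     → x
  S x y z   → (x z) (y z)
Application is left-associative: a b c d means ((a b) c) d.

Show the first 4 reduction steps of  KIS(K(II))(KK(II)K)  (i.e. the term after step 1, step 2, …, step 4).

  start: KIS(K(II))(KK(II)K)
  →1  I(K(II))(KK(II)K)
  →2  K(II)(KK(II)K)
  →3  II
  →4  I

Answer: after 4 steps: I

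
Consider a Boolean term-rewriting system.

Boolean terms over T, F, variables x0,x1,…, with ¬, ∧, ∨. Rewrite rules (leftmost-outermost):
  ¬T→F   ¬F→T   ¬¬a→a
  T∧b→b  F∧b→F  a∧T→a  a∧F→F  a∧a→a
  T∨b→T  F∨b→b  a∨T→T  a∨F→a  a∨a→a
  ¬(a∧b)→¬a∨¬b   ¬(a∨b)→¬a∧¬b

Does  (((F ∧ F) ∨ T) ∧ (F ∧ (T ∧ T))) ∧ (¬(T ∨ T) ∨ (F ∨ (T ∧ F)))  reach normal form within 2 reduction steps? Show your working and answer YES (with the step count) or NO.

Answer: NO — after 2 steps the term is (F ∧ (T ∧ T)) ∧ (¬(T ∨ T) ∨ (F ∨ (T ∧ F))), not yet normal

Derivation:
  start: (((F ∧ F) ∨ T) ∧ (F ∧ (T ∧ T))) ∧ (¬(T ∨ T) ∨ (F ∨ (T ∧ F)))
  [1] (T ∧ (F ∧ (T ∧ T))) ∧ (¬(T ∨ T) ∨ (F ∨ (T ∧ F)))
  [2] (F ∧ (T ∧ T)) ∧ (¬(T ∨ T) ∨ (F ∨ (T ∧ F)))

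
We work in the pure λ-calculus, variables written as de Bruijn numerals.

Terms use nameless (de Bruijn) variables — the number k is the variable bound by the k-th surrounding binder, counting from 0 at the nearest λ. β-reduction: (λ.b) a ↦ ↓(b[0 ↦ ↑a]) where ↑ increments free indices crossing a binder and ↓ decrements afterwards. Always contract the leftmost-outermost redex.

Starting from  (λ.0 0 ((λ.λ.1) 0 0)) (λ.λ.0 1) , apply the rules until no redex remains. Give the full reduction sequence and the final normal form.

Answer: normal form = λ.0 (λ.λ.0 1)  (in 6 steps)

Working:
  start: (λ.0 0 ((λ.λ.1) 0 0)) (λ.λ.0 1)
  →1  (λ.λ.0 1) (λ.λ.0 1) ((λ.λ.1) (λ.λ.0 1) (λ.λ.0 1))
  →2  (λ.0 (λ.λ.0 1)) ((λ.λ.1) (λ.λ.0 1) (λ.λ.0 1))
  →3  (λ.λ.1) (λ.λ.0 1) (λ.λ.0 1) (λ.λ.0 1)
  →4  (λ.λ.λ.0 1) (λ.λ.0 1) (λ.λ.0 1)
  →5  (λ.λ.0 1) (λ.λ.0 1)
  →6  λ.0 (λ.λ.0 1)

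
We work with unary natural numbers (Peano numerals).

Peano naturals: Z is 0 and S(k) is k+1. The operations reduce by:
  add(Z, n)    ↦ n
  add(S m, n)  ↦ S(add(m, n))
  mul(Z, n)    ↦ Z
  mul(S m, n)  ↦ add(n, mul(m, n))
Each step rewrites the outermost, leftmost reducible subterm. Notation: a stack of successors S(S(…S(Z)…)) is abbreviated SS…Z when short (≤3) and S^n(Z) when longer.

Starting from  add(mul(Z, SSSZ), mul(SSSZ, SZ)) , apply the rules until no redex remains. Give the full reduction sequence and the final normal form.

Answer: normal form = SSSZ  (in 12 steps)

Reduction:
  start: add(mul(Z, SSSZ), mul(SSSZ, SZ))
  →1  add(Z, mul(SSSZ, SZ))
  →2  mul(SSSZ, SZ)
  →3  add(SZ, mul(SSZ, SZ))
  →4  S(add(Z, mul(SSZ, SZ)))
  →5  S(mul(SSZ, SZ))
  →6  S(add(SZ, mul(SZ, SZ)))
  →7  S(S(add(Z, mul(SZ, SZ))))
  →8  S(S(mul(SZ, SZ)))
  →9  S(S(add(SZ, mul(Z, SZ))))
  →10  S(S(S(add(Z, mul(Z, SZ)))))
  →11  S(S(S(mul(Z, SZ))))
  →12  SSSZ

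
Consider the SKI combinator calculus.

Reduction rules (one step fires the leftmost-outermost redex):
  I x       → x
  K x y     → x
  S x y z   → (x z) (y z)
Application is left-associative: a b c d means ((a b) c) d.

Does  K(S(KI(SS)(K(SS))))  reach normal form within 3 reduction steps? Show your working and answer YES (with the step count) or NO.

Answer: YES — reaches normal form K(S(K(SS))) in 2 ≤ 3 steps

Reduction:
  start: K(S(KI(SS)(K(SS))))
  →1  K(S(I(K(SS))))
  →2  K(S(K(SS)))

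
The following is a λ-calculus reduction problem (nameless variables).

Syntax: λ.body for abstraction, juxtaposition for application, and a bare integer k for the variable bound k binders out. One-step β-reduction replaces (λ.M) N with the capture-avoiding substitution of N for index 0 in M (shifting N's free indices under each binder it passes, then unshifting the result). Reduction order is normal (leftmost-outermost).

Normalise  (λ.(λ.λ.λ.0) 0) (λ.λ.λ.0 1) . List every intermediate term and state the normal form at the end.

  start: (λ.(λ.λ.λ.0) 0) (λ.λ.λ.0 1)
  →1  (λ.λ.λ.0) (λ.λ.λ.0 1)
  →2  λ.λ.0

Answer: normal form = λ.λ.0  (in 2 steps)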